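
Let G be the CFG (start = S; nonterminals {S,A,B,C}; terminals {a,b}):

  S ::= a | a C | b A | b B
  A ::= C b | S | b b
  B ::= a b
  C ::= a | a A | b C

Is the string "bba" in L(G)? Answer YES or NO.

CNF form of G:
  S -> T0 A | T0 B | T1 C | a
  A -> C T0 | T0 A | T0 B | T0 T0 | T1 C | a
  B -> T1 T0
  C -> T0 C | T1 A | a
  T0 -> b
  T1 -> a

CYK fill:
  T[0,0] 'b' = {T0}  orig:{}
  T[1,1] 'b' = {T0}  orig:{}
  T[2,2] 'a' = {A,C,S,T1}  orig:{A,C,S}
  T[0,1] 'bb' = {A}
  T[1,2] 'ba' = {A,C,S}
  T[0,2] 'bba' = {A,C,S}

S ∈ T[0,2] ⇒ YES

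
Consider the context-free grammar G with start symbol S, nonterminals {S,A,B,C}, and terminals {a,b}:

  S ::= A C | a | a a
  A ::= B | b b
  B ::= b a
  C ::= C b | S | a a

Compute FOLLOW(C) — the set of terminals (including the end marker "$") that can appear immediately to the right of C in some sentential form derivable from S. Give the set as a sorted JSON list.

FIRST iteration:
[1]
  A via A→b b: +{b}
  B via B→b a: +{b}
  C via C→a a: +{a}
  S via S→A C: +{b}
  S via S→a: +{a}
  S: {a,b}  A: {b}  B: {b}  C: {a}
[2]
  C via C→S: +{b}
  S: {a,b}  A: {b}  B: {b}  C: {a,b}
[3] done
  S: {a,b}  A: {b}  B: {b}  C: {a,b}

FOLLOW iteration:
FOLLOW(S) := {$}
[1]
  C→C b: FOLLOW(C) ⊇ FIRST(b) = {b}; new: +{b}
  C→S: FOLLOW(S) ⊇ FOLLOW(C) ⊇ {b}; new: +{b}
  S→A C: FOLLOW(A) ⊇ FIRST(C) = {a,b}; new: +{a,b}
  S→A C: FOLLOW(C) ⊇ FOLLOW(S) ⊇ {$,b}; new: +{$}
  S: {$,b}  A: {a,b}  B: {}  C: {$,b}
[2]
  A→B: FOLLOW(B) ⊇ FOLLOW(A) ⊇ {a,b}; new: +{a,b}
  S: {$,b}  A: {a,b}  B: {a,b}  C: {$,b}
[3] (no change)
  S: {$,b}  A: {a,b}  B: {a,b}  C: {$,b}

FOLLOW(C) = ["$", "b"]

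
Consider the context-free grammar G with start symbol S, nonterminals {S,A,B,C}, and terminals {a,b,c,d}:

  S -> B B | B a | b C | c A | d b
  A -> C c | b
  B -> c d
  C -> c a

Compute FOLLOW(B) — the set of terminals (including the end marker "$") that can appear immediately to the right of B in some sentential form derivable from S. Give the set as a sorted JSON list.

FIRST sets, iterate to fixpoint:
pass 1:
  A via A→b: +{b}
  B via B→c d: +{c}
  C via C→c a: +{c}
  S via S→B B: +{c}
  S via S→b C: +{b}
  S via S→d b: +{d}
  FIRST(S)={b,c,d}  FIRST(A)={b}  FIRST(B)={c}  FIRST(C)={c}
pass 2:
  A via A→C c: +{c}
  FIRST(S)={b,c,d}  FIRST(A)={b,c}  FIRST(B)={c}  FIRST(C)={c}
pass 3: (no change)
  FIRST(S)={b,c,d}  FIRST(A)={b,c}  FIRST(B)={c}  FIRST(C)={c}

FOLLOW iteration:
initialize: $ ∈ FOLLOW(S)
[1]
  A→C c: FOLLOW(C) ⊇ FIRST(c) = {c}; new: +{c}
  S→B B: FOLLOW(B) ⊇ FIRST(B) = {c}; new: +{c}
  S→B B: FOLLOW(B) ⊇ FOLLOW(S) ⊇ {$}; new: +{$}
  S→B a: FOLLOW(B) ⊇ FIRST(a) = {a}; new: +{a}
  S→b C: FOLLOW(C) ⊇ FOLLOW(S) ⊇ {$}; new: +{$}
  S→c A: FOLLOW(A) ⊇ FOLLOW(S) ⊇ {$}; new: +{$}
  S: {$}  A: {$}  B: {$,a,c}  C: {$,c}
[2] — fixpoint
  S: {$}  A: {$}  B: {$,a,c}  C: {$,c}

FOLLOW(B) = ["$", "a", "c"]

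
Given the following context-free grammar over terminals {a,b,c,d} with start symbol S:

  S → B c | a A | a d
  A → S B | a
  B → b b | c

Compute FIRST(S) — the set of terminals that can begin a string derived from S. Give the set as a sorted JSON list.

Compute FIRST by fixpoint:
iter 1:
  A via A→a: +{a}
  B via B→b b: +{b}
  B via B→c: +{c}
  S via S→B c: +{b,c}
  S via S→a A: +{a}
  S: {a,b,c}  A: {a}  B: {b,c}
iter 2:
  A via A→S B: +{b,c}
  S: {a,b,c}  A: {a,b,c}  B: {b,c}
iter 3: (stable)
  S: {a,b,c}  A: {a,b,c}  B: {b,c}

FIRST(S) = ["a", "b", "c"]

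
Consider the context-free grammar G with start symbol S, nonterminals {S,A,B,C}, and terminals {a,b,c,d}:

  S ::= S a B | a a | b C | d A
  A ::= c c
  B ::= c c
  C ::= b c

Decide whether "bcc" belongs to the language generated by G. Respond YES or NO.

Convert to CNF:
  S -> S X4 | T1 C | T2 T2 | T3 A
  A -> T0 T0
  B -> T0 T0
  C -> T1 T0
  T0 -> c
  T1 -> b
  T2 -> a
  T3 -> d
  X4 -> T2 B

CYK table (by increasing span):
  cell(0,0) b: {T1}  orig:{}
  cell(1,1) c: {T0}  orig:{}
  cell(2,2) c: {T0}  orig:{}
  cell(0,1) bc: {C}
  cell(1,2) cc: {A,B}
  cell(0,2) bcc: ∅

S ∉ T[0,2] ⇒ NO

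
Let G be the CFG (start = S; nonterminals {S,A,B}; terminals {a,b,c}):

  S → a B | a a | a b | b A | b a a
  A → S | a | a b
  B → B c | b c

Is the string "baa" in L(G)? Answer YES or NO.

CNF form of G:
  S -> T0 B | T0 T0 | T0 T1 | T1 A | T1 X4
  A -> T0 B | T0 T0 | T0 T1 | T1 A | T1 X3 | a
  B -> B T2 | T1 T2
  T0 -> a
  T1 -> b
  T2 -> c
  X3 -> T0 T0
  X4 -> T0 T0

Fill CYK table bottom-up:
  cell(0,0) b: {T1}  orig:{}
  cell(1,1) a: {A,T0}  orig:{A}
  cell(2,2) a: {A,T0}  orig:{A}
  cell(0,1) ba: {A,S}
  cell(1,2) aa: {A,S,X3,X4}  orig:{A,S}
  cell(0,2) baa: {A,S}

S ∈ T[0,2] ⇒ YES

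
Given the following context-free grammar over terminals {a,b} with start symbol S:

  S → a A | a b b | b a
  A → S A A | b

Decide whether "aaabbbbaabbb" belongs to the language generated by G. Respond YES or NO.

Convert to CNF:
  S -> T0 A | T0 X3 | T1 T0
  A -> S X2 | b
  T0 -> a
  T1 -> b
  X2 -> A A
  X3 -> T1 T1

CYK fill:
  [0..0]={T0}  "a"  orig:{}
  [1..1]={T0}  "a"  orig:{}
  [2..2]={T0}  "a"  orig:{}
  [3..3]={A,T1}  "b"  orig:{A}
  [4..4]={A,T1}  "b"  orig:{A}
  [5..5]={A,T1}  "b"  orig:{A}
  [6..6]={A,T1}  "b"  orig:{A}
  [7..7]={T0}  "a"  orig:{}
  [8..8]={T0}  "a"  orig:{}
  [9..9]={A,T1}  "b"  orig:{A}
  [10..10]={A,T1}  "b"  orig:{A}
  [11..11]={A,T1}  "b"  orig:{A}
  [0..1]=∅  "aa"
  [1..2]=∅  "aa"
  [2..3]={S}  "ab"
  [3..4]={X2,X3}  "bb"  orig:{}
  [4..5]={X2,X3}  "bb"  orig:{}
  [5..6]={X2,X3}  "bb"  orig:{}
  [6..7]={S}  "ba"
  [7..8]=∅  "aa"
  [8..9]={S}  "ab"
  [9..10]={X2,X3}  "bb"  orig:{}
  [10..11]={X2,X3}  "bb"  orig:{}
  [0..2]=∅  "aaa"
  [1..3]=∅  "aab"
  [2..4]={S}  "abb"
  [3..5]=∅  "bbb"
  [4..6]=∅  "bbb"
  [5..7]=∅  "bba"
  [6..8]=∅  "baa"
  [7..9]=∅  "aab"
  [8..10]={S}  "abb"
  [9..11]=∅  "bbb"
  [0..3]=∅  "aaab"
  [1..4]=∅  "aabb"
  [2..5]={A}  "abbb"
  [3..6]=∅  "bbbb"
  [4..7]=∅  "bbba"
  [5..8]=∅  "bbaa"
  [6..9]=∅  "baab"
  [7..10]=∅  "aabb"
  [8..11]={A}  "abbb"
  [0..4]=∅  "aaabb"
  [1..5]={S}  "aabbb"
  [2..6]={A,X2}  "abbbb"  orig:{A}
  [3..7]=∅  "bbbba"
  [4..8]=∅  "bbbaa"
  [5..9]=∅  "bbaab"
  [6..10]=∅  "baabb"
  [7..11]={S}  "aabbb"
  [0..5]=∅  "aaabbb"
  [1..6]={S}  "aabbbb"
  [2..7]=∅  "abbbba"
  [3..8]=∅  "bbbbaa"
  [4..9]=∅  "bbbaab"
  [5..10]=∅  "bbaabb"
  [6..11]=∅  "baabbb"
  [0..6]=∅  "aaabbbb"
  [1..7]=∅  "aabbbba"
  [2..8]=∅  "abbbbaa"
  [3..9]=∅  "bbbbaab"
  [4..10]=∅  "bbbaabb"
  [5..11]=∅  "bbaabbb"
  [0..7]=∅  "aaabbbba"
  [1..8]=∅  "aabbbbaa"
  [2..9]=∅  "abbbbaab"
  [3..10]=∅  "bbbbaabb"
  [4..11]=∅  "bbbaabbb"
  [0..8]=∅  "aaabbbbaa"
  [1..9]=∅  "aabbbbaab"
  [2..10]=∅  "abbbbaabb"
  [3..11]=∅  "bbbbaabbb"
  [0..9]=∅  "aaabbbbaab"
  [1..10]=∅  "aabbbbaabb"
  [2..11]=∅  "abbbbaabbb"
  [0..10]=∅  "aaabbbbaabb"
  [1..11]=∅  "aabbbbaabbb"
  [0..11]=∅  "aaabbbbaabbb"

S ∉ T[0,11] ⇒ NO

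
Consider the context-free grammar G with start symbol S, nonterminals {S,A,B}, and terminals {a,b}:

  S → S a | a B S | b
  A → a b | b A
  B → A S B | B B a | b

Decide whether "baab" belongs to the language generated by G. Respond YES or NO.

CNF form of G:
  S -> S T0 | T0 X4 | b
  A -> T0 T1 | T1 A
  B -> A X2 | B X3 | b
  T0 -> a
  T1 -> b
  X2 -> S B
  X3 -> B T0
  X4 -> B S

CYK fill:
  cell(0,0) b: {B,S,T1}  orig:{B,S}
  cell(1,1) a: {T0}  orig:{}
  cell(2,2) a: {T0}  orig:{}
  cell(3,3) b: {B,S,T1}  orig:{B,S}
  cell(0,1) ba: {S,X3}  orig:{S}
  cell(1,2) aa: ∅
  cell(2,3) ab: {A}
  cell(0,2) baa: {S}
  cell(1,3) aab: ∅
  cell(0,3) baab: {X2}  orig:{}

S ∉ T[0,3] ⇒ NO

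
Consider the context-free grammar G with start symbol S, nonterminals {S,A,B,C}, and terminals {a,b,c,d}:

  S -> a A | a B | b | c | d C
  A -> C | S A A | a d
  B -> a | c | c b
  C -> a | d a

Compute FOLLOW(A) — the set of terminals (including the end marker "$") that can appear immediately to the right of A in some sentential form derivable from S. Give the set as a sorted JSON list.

FIRST sets, iterate to fixpoint:
[1]
  A via A→a d: +{a}
  B via B→a: +{a}
  B via B→c: +{c}
  C via C→a: +{a}
  C via C→d a: +{d}
  S via S→a A: +{a}
  S via S→b: +{b}
  S via S→c: +{c}
  S via S→d C: +{d}
  FIRST[S]={a,b,c,d}  FIRST[A]={a}  FIRST[B]={a,c}  FIRST[C]={a,d}
[2]
  A via A→C: +{d}
  A via A→S A A: +{b,c}
  FIRST[S]={a,b,c,d}  FIRST[A]={a,b,c,d}  FIRST[B]={a,c}  FIRST[C]={a,d}
[3] done
  FIRST[S]={a,b,c,d}  FIRST[A]={a,b,c,d}  FIRST[B]={a,c}  FIRST[C]={a,d}

FOLLOW iteration:
seed FOLLOW(S) with $
[1]
  A→S A A: FOLLOW(S) ⊇ FIRST(A) = {a,b,c,d}; new: +{a,b,c,d}
  A→S A A: FOLLOW(A) ⊇ FIRST(A) = {a,b,c,d}; new: +{a,b,c,d}
  S→a A: FOLLOW(A) ⊇ FOLLOW(S) ⊇ {$,a,b,c,d}; new: +{$}
  S→a B: FOLLOW(B) ⊇ FOLLOW(S) ⊇ {$,a,b,c,d}; new: +{$,a,b,c,d}
  S→d C: FOLLOW(C) ⊇ FOLLOW(S) ⊇ {$,a,b,c,d}; new: +{$,a,b,c,d}
  FOLLOW[S]={$,a,b,c,d}  FOLLOW[A]={$,a,b,c,d}  FOLLOW[B]={$,a,b,c,d}  FOLLOW[C]={$,a,b,c,d}
[2] (stable)
  FOLLOW[S]={$,a,b,c,d}  FOLLOW[A]={$,a,b,c,d}  FOLLOW[B]={$,a,b,c,d}  FOLLOW[C]={$,a,b,c,d}

FOLLOW(A) = ["$", "a", "b", "c", "d"]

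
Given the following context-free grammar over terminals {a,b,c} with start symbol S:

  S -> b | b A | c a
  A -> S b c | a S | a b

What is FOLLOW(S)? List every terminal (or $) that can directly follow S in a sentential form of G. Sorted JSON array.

Compute FIRST by fixpoint:
[1]
  A via A→a S: +{a}
  S via S→b: +{b}
  S via S→c a: +{c}
  FIRST[S]={b,c}  FIRST[A]={a}
[2]
  A via A→S b c: +{b,c}
  FIRST[S]={b,c}  FIRST[A]={a,b,c}
[3] — fixpoint
  FIRST[S]={b,c}  FIRST[A]={a,b,c}

FOLLOW iteration:
initialize: $ ∈ FOLLOW(S)
iter 1:
  A→S b c: FOLLOW(S) ⊇ FIRST(b) = {b}; new: +{b}
  S→b A: FOLLOW(A) ⊇ FOLLOW(S) ⊇ {$,b}; new: +{$,b}
  FOLLOW[S]={$,b}  FOLLOW[A]={$,b}
iter 2: done
  FOLLOW[S]={$,b}  FOLLOW[A]={$,b}

FOLLOW(S) = ["$", "b"]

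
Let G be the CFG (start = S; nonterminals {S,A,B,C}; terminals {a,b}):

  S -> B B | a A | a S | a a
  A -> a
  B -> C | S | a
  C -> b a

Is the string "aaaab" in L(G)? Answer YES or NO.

Convert to CNF:
  S -> B B | T0 A | T0 S | T0 T0
  A -> a
  B -> B B | T0 A | T0 S | T0 T0 | T1 T0 | a
  C -> T1 T0
  T0 -> a
  T1 -> b

CYK fill:
  [0..0]={A,B,T0}  "a"  orig:{A,B}
  [1..1]={A,B,T0}  "a"  orig:{A,B}
  [2..2]={A,B,T0}  "a"  orig:{A,B}
  [3..3]={A,B,T0}  "a"  orig:{A,B}
  [4..4]={T1}  "b"  orig:{}
  [0..1]={B,S}  "aa"
  [1..2]={B,S}  "aa"
  [2..3]={B,S}  "aa"
  [3..4]=∅  "ab"
  [0..2]={B,S}  "aaa"
  [1..3]={B,S}  "aaa"
  [2..4]=∅  "aab"
  [0..3]={B,S}  "aaaa"
  [1..4]=∅  "aaab"
  [0..4]=∅  "aaaab"

S ∉ T[0,4] ⇒ NO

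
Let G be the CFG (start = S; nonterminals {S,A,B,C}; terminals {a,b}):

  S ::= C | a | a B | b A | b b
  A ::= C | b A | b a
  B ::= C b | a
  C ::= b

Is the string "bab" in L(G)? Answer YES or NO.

Convert to CNF:
  S -> T0 A | T0 T0 | T1 B | a | b
  A -> T0 A | T0 T1 | b
  B -> C T0 | a
  C -> b
  T0 -> b
  T1 -> a

CYK table (by increasing span):
  [0..0]={A,C,S,T0}  "b"  orig:{A,C,S}
  [1..1]={B,S,T1}  "a"  orig:{B,S}
  [2..2]={A,C,S,T0}  "b"  orig:{A,C,S}
  [0..1]={A}  "ba"
  [1..2]=∅  "ab"
  [0..2]=∅  "bab"

S ∉ T[0,2] ⇒ NO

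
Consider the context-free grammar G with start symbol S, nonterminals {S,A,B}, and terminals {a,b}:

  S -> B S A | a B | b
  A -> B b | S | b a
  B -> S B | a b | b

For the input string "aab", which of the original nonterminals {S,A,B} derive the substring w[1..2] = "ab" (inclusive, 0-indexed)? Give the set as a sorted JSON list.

Convert to CNF:
  S -> B X3 | T1 B | b
  A -> B T0 | B X2 | T0 T1 | T1 B | b
  B -> S B | T1 T0 | b
  T0 -> b
  T1 -> a
  X2 -> S A
  X3 -> S A

CYK fill, restricted to cells inside w[1..2]:
  [1..1]={T1}  "a"  orig:{}
  [2..2]={A,B,S,T0}  "b"  orig:{A,B,S}
  [1..2]={A,B,S}  "ab"

Original NTs in T[1,2] deriving "ab": ["A", "B", "S"]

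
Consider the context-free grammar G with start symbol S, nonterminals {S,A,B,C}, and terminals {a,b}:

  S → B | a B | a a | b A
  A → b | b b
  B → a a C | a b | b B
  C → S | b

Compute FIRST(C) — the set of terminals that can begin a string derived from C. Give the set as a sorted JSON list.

FIRST sets, iterate to fixpoint:
[1]
  A via A→b: +{b}
  B via B→a a C: +{a}
  B via B→b B: +{b}
  C via C→b: +{b}
  S via S→B: +{a,b}
  FIRST(S)={a,b}  FIRST(A)={b}  FIRST(B)={a,b}  FIRST(C)={b}
[2]
  C via C→S: +{a}
  FIRST(S)={a,b}  FIRST(A)={b}  FIRST(B)={a,b}  FIRST(C)={a,b}
[3] done
  FIRST(S)={a,b}  FIRST(A)={b}  FIRST(B)={a,b}  FIRST(C)={a,b}

FIRST(C) = ["a", "b"]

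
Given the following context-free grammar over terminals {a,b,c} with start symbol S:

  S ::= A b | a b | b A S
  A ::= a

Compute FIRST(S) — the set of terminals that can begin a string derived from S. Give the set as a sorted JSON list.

Compute FIRST by fixpoint:
[1]
  A via A→a: +{a}
  S via S→A b: +{a}
  S via S→b A S: +{b}
  FIRST(S)={a,b}  FIRST(A)={a}
[2] — fixpoint
  FIRST(S)={a,b}  FIRST(A)={a}

FIRST(S) = ["a", "b"]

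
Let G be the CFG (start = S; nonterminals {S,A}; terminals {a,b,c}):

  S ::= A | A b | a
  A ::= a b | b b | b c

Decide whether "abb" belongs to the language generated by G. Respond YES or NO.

Convert to CNF:
  S -> A T1 | T0 T1 | T1 T1 | T1 T2 | a
  A -> T0 T1 | T1 T1 | T1 T2
  T0 -> a
  T1 -> b
  T2 -> c

Fill CYK table bottom-up:
  [0..0]={S,T0}  "a"  orig:{S}
  [1..1]={T1}  "b"  orig:{}
  [2..2]={T1}  "b"  orig:{}
  [0..1]={A,S}  "ab"
  [1..2]={A,S}  "bb"
  [0..2]={S}  "abb"

S ∈ T[0,2] ⇒ YES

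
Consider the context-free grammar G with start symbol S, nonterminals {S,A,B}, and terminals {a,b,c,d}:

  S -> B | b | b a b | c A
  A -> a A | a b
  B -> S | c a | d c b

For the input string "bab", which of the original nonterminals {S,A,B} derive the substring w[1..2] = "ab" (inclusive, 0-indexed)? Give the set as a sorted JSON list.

CNF form of G:
  S -> T1 X6 | T2 A | T2 T0 | T3 X7 | b
  A -> T0 A | T0 T1
  B -> T1 X4 | T2 A | T2 T0 | T3 X5 | b
  T0 -> a
  T1 -> b
  T2 -> c
  T3 -> d
  X4 -> T0 T1
  X5 -> T2 T1
  X6 -> T0 T1
  X7 -> T2 T1

CYK table (by increasing span) — only the sub-triangle for w[1..2]:
  [1..1]={T0}  "a"  orig:{}
  [2..2]={B,S,T1}  "b"  orig:{B,S}
  [1..2]={A,X4,X6}  "ab"  orig:{A}

Original NTs in T[1,2] deriving "ab": ["A"]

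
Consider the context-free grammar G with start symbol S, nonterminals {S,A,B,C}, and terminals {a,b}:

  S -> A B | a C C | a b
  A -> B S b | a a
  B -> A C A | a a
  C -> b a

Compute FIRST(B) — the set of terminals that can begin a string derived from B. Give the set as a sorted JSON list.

FIRST iteration:
round 1:
  A via A→a a: +{a}
  B via B→A C A: +{a}
  C via C→b a: +{b}
  S via S→A B: +{a}
  FIRST(S)={a}  FIRST(A)={a}  FIRST(B)={a}  FIRST(C)={b}
round 2: done
  FIRST(S)={a}  FIRST(A)={a}  FIRST(B)={a}  FIRST(C)={b}

FIRST(B) = ["a"]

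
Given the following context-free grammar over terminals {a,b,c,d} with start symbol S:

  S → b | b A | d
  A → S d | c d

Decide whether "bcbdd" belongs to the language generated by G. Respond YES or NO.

CNF form of G:
  S -> T2 A | b | d
  A -> S T0 | T1 T0
  T0 -> d
  T1 -> c
  T2 -> b

CYK fill:
  T[0,0] 'b' = {S,T2}  orig:{S}
  T[1,1] 'c' = {T1}  orig:{}
  T[2,2] 'b' = {S,T2}  orig:{S}
  T[3,3] 'd' = {S,T0}  orig:{S}
  T[4,4] 'd' = {S,T0}  orig:{S}
  T[0,1] 'bc' = ∅
  T[1,2] 'cb' = ∅
  T[2,3] 'bd' = {A}
  T[3,4] 'dd' = {A}
  T[0,2] 'bcb' = ∅
  T[1,3] 'cbd' = ∅
  T[2,4] 'bdd' = {S}
  T[0,3] 'bcbd' = ∅
  T[1,4] 'cbdd' = ∅
  T[0,4] 'bcbdd' = ∅

S ∉ T[0,4] ⇒ NO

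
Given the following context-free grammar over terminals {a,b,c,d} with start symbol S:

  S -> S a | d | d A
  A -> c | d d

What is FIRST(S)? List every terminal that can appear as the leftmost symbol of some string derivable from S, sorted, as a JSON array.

FIRST iteration:
[1]
  A via A→c: +{c}
  A via A→d d: +{d}
  S via S→d: +{d}
  S: {d}  A: {c,d}
[2] (no change)
  S: {d}  A: {c,d}

FIRST(S) = ["d"]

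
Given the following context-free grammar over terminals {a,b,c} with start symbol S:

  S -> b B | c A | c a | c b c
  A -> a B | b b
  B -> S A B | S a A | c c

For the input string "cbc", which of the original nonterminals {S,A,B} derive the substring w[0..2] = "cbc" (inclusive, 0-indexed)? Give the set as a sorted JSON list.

Convert to CNF:
  S -> T1 B | T2 A | T2 T0 | T2 X5
  A -> T0 B | T1 T1
  B -> S X3 | S X4 | T2 T2
  T0 -> a
  T1 -> b
  T2 -> c
  X3 -> A B
  X4 -> T0 A
  X5 -> T1 T2

Fill CYK table bottom-up — only the sub-triangle for w[0..2]:
  [0..0]={T2}  "c"  orig:{}
  [1..1]={T1}  "b"  orig:{}
  [2..2]={T2}  "c"  orig:{}
  [0..1]=∅  "cb"
  [1..2]={X5}  "bc"  orig:{}
  [0..2]={S}  "cbc"

Original NTs in T[0,2] deriving "cbc": ["S"]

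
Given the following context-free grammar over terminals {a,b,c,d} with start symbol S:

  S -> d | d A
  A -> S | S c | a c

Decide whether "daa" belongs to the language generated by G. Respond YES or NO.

CNF form of G:
  S -> T2 A | d
  A -> S T0 | T1 T0 | T2 A | d
  T0 -> c
  T1 -> a
  T2 -> d

CYK table (by increasing span):
  cell(0,0) d: {A,S,T2}  orig:{A,S}
  cell(1,1) a: {T1}  orig:{}
  cell(2,2) a: {T1}  orig:{}
  cell(0,1) da: ∅
  cell(1,2) aa: ∅
  cell(0,2) daa: ∅

S ∉ T[0,2] ⇒ NO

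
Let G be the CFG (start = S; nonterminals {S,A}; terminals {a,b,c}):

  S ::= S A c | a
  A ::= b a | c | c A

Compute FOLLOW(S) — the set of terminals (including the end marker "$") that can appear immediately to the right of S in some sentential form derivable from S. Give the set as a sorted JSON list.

FIRST sets, iterate to fixpoint:
[1]
  A via A→b a: +{b}
  A via A→c: +{c}
  S via S→a: +{a}
  S: {a}  A: {b,c}
[2] (no change)
  S: {a}  A: {b,c}

FOLLOW iteration:
seed FOLLOW(S) with $
iter 1:
  S→S A c: FOLLOW(S) ⊇ FIRST(A) = {b,c}; new: +{b,c}
  S→S A c: FOLLOW(A) ⊇ FIRST(c) = {c}; new: +{c}
  FOLLOW[S]={$,b,c}  FOLLOW[A]={c}
iter 2: — fixpoint
  FOLLOW[S]={$,b,c}  FOLLOW[A]={c}

FOLLOW(S) = ["$", "b", "c"]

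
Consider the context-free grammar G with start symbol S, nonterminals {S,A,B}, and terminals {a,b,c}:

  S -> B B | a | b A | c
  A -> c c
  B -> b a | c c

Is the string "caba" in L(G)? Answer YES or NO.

Convert to CNF:
  S -> B B | T1 A | a | c
  A -> T0 T0
  B -> T0 T0 | T1 T2
  T0 -> c
  T1 -> b
  T2 -> a

CYK table (by increasing span):
  [0..0]={S,T0}  "c"  orig:{S}
  [1..1]={S,T2}  "a"  orig:{S}
  [2..2]={T1}  "b"  orig:{}
  [3..3]={S,T2}  "a"  orig:{S}
  [0..1]=∅  "ca"
  [1..2]=∅  "ab"
  [2..3]={B}  "ba"
  [0..2]=∅  "cab"
  [1..3]=∅  "aba"
  [0..3]=∅  "caba"

S ∉ T[0,3] ⇒ NO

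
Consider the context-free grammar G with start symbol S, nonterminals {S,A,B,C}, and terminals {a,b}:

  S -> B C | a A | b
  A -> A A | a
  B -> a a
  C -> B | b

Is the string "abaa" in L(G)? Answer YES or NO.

CNF form of G:
  S -> B C | T0 A | b
  A -> A A | a
  B -> T0 T0
  C -> T0 T0 | b
  T0 -> a

CYK table (by increasing span):
  [0..0]={A,T0}  "a"  orig:{A}
  [1..1]={C,S}  "b"
  [2..2]={A,T0}  "a"  orig:{A}
  [3..3]={A,T0}  "a"  orig:{A}
  [0..1]=∅  "ab"
  [1..2]=∅  "ba"
  [2..3]={A,B,C,S}  "aa"
  [0..2]=∅  "aba"
  [1..3]=∅  "baa"
  [0..3]=∅  "abaa"

S ∉ T[0,3] ⇒ NO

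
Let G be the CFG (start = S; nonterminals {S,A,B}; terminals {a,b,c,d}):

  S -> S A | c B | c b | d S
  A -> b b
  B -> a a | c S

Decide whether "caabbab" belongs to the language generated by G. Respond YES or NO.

CNF form of G:
  S -> S A | T2 B | T2 T0 | T3 S
  A -> T0 T0
  B -> T1 T1 | T2 S
  T0 -> b
  T1 -> a
  T2 -> c
  T3 -> d

CYK fill:
  [0..0]={T2}  "c"  orig:{}
  [1..1]={T1}  "a"  orig:{}
  [2..2]={T1}  "a"  orig:{}
  [3..3]={T0}  "b"  orig:{}
  [4..4]={T0}  "b"  orig:{}
  [5..5]={T1}  "a"  orig:{}
  [6..6]={T0}  "b"  orig:{}
  [0..1]=∅  "ca"
  [1..2]={B}  "aa"
  [2..3]=∅  "ab"
  [3..4]={A}  "bb"
  [4..5]=∅  "ba"
  [5..6]=∅  "ab"
  [0..2]={S}  "caa"
  [1..3]=∅  "aab"
  [2..4]=∅  "abb"
  [3..5]=∅  "bba"
  [4..6]=∅  "bab"
  [0..3]=∅  "caab"
  [1..4]=∅  "aabb"
  [2..5]=∅  "abba"
  [3..6]=∅  "bbab"
  [0..4]={S}  "caabb"
  [1..5]=∅  "aabba"
  [2..6]=∅  "abbab"
  [0..5]=∅  "caabba"
  [1..6]=∅  "aabbab"
  [0..6]=∅  "caabbab"

S ∉ T[0,6] ⇒ NO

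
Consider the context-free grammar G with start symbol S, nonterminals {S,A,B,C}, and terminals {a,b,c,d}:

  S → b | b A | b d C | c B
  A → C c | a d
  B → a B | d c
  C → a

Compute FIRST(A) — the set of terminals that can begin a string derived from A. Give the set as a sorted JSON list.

FIRST iteration:
round 1:
  A via A→a d: +{a}
  B via B→a B: +{a}
  B via B→d c: +{d}
  C via C→a: +{a}
  S via S→b: +{b}
  S via S→c B: +{c}
  FIRST(S)={b,c}  FIRST(A)={a}  FIRST(B)={a,d}  FIRST(C)={a}
round 2: — fixpoint
  FIRST(S)={b,c}  FIRST(A)={a}  FIRST(B)={a,d}  FIRST(C)={a}

FIRST(A) = ["a"]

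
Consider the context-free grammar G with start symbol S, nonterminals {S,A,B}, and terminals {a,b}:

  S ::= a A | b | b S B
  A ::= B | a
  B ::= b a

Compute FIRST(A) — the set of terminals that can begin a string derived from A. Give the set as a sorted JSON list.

FIRST iteration:
pass 1:
  A via A→a: +{a}
  B via B→b a: +{b}
  S via S→a A: +{a}
  S via S→b: +{b}
  S: {a,b}  A: {a}  B: {b}
pass 2:
  A via A→B: +{b}
  S: {a,b}  A: {a,b}  B: {b}
pass 3: done
  S: {a,b}  A: {a,b}  B: {b}

FIRST(A) = ["a", "b"]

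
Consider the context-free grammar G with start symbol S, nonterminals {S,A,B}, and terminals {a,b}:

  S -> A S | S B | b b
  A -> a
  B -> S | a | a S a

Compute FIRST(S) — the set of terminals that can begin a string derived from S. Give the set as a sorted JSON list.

FIRST sets, iterate to fixpoint:
round 1:
  A via A→a: +{a}
  B via B→a: +{a}
  S via S→A S: +{a}
  S via S→b b: +{b}
  FIRST(S)={a,b}  FIRST(A)={a}  FIRST(B)={a}
round 2:
  B via B→S: +{b}
  FIRST(S)={a,b}  FIRST(A)={a}  FIRST(B)={a,b}
round 3: — fixpoint
  FIRST(S)={a,b}  FIRST(A)={a}  FIRST(B)={a,b}

FIRST(S) = ["a", "b"]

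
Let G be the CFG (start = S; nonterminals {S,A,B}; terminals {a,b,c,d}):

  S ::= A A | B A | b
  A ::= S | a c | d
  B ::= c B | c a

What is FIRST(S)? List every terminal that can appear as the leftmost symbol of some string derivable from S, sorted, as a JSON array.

FIRST iteration:
pass 1:
  A via A→a c: +{a}
  A via A→d: +{d}
  B via B→c B: +{c}
  S via S→A A: +{a,d}
  S via S→B A: +{c}
  S via S→b: +{b}
  FIRST[S]={a,b,c,d}  FIRST[A]={a,d}  FIRST[B]={c}
pass 2:
  A via A→S: +{b,c}
  FIRST[S]={a,b,c,d}  FIRST[A]={a,b,c,d}  FIRST[B]={c}
pass 3: — fixpoint
  FIRST[S]={a,b,c,d}  FIRST[A]={a,b,c,d}  FIRST[B]={c}

FIRST(S) = ["a", "b", "c", "d"]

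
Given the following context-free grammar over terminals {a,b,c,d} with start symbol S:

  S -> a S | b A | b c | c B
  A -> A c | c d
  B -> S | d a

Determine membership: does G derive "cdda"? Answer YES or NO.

CNF form of G:
  S -> T0 B | T2 S | T3 A | T3 T0
  A -> A T0 | T0 T1
  B -> T0 B | T1 T2 | T2 S | T3 A | T3 T0
  T0 -> c
  T1 -> d
  T2 -> a
  T3 -> b

CYK fill:
  T[0,0] 'c' = {T0}  orig:{}
  T[1,1] 'd' = {T1}  orig:{}
  T[2,2] 'd' = {T1}  orig:{}
  T[3,3] 'a' = {T2}  orig:{}
  T[0,1] 'cd' = {A}
  T[1,2] 'dd' = ∅
  T[2,3] 'da' = {B}
  T[0,2] 'cdd' = ∅
  T[1,3] 'dda' = ∅
  T[0,3] 'cdda' = ∅

S ∉ T[0,3] ⇒ NO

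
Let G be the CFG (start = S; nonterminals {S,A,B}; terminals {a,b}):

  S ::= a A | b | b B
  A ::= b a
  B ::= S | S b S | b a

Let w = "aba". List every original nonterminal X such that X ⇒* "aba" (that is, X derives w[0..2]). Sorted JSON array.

CNF form of G:
  S -> T0 B | T1 A | b
  A -> T0 T1
  B -> S X2 | T0 B | T0 T1 | T1 A | b
  T0 -> b
  T1 -> a
  X2 -> T0 S

Fill CYK table bottom-up (cells [i..j] with 0 ≤ i ≤ j ≤ 2 only):
  [0..0]={T1}  "a"  orig:{}
  [1..1]={B,S,T0}  "b"  orig:{B,S}
  [2..2]={T1}  "a"  orig:{}
  [0..1]=∅  "ab"
  [1..2]={A,B}  "ba"
  [0..2]={B,S}  "aba"

Original NTs in T[0,2] deriving "aba": ["B", "S"]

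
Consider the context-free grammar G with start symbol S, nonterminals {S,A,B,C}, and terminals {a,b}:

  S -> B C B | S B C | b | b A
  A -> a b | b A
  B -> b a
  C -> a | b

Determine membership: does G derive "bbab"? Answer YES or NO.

CNF form of G:
  S -> B X2 | S X3 | T1 A | b
  A -> T0 T1 | T1 A
  B -> T1 T0
  C -> a | b
  T0 -> a
  T1 -> b
  X2 -> C B
  X3 -> B C

Fill CYK table bottom-up:
  cell(0,0) b: {C,S,T1}  orig:{C,S}
  cell(1,1) b: {C,S,T1}  orig:{C,S}
  cell(2,2) a: {C,T0}  orig:{C}
  cell(3,3) b: {C,S,T1}  orig:{C,S}
  cell(0,1) bb: ∅
  cell(1,2) ba: {B}
  cell(2,3) ab: {A}
  cell(0,2) bba: {X2}  orig:{}
  cell(1,3) bab: {A,S,X3}  orig:{A,S}
  cell(0,3) bbab: {A,S}

S ∈ T[0,3] ⇒ YES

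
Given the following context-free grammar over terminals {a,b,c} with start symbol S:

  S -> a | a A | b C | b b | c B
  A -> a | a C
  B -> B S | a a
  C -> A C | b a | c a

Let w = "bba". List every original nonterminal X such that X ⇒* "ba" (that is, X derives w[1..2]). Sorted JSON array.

Convert to CNF:
  S -> T0 A | T1 C | T1 T1 | T2 B | a
  A -> T0 C | a
  B -> B S | T0 T0
  C -> A C | T1 T0 | T2 T0
  T0 -> a
  T1 -> b
  T2 -> c

CYK table (by increasing span) — only the sub-triangle for w[1..2]:
  [1..1]={T1}  "b"  orig:{}
  [2..2]={A,S,T0}  "a"  orig:{A,S}
  [1..2]={C}  "ba"

Original NTs in T[1,2] deriving "ba": ["C"]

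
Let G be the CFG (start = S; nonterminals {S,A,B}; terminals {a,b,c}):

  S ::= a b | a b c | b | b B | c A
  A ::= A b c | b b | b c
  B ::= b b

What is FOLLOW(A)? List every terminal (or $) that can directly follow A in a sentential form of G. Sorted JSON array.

FIRST sets, iterate to fixpoint:
round 1:
  A via A→b b: +{b}
  B via B→b b: +{b}
  S via S→a b: +{a}
  S via S→b: +{b}
  S via S→c A: +{c}
  S: {a,b,c}  A: {b}  B: {b}
round 2: (no change)
  S: {a,b,c}  A: {b}  B: {b}

FOLLOW iteration:
seed FOLLOW(S) with $
round 1:
  A→A b c: FOLLOW(A) ⊇ FIRST(b) = {b}; new: +{b}
  S→b B: FOLLOW(B) ⊇ FOLLOW(S) ⊇ {$}; new: +{$}
  S→c A: FOLLOW(A) ⊇ FOLLOW(S) ⊇ {$}; new: +{$}
  FOLLOW(S)={$}  FOLLOW(A)={$,b}  FOLLOW(B)={$}
round 2: (stable)
  FOLLOW(S)={$}  FOLLOW(A)={$,b}  FOLLOW(B)={$}

FOLLOW(A) = ["$", "b"]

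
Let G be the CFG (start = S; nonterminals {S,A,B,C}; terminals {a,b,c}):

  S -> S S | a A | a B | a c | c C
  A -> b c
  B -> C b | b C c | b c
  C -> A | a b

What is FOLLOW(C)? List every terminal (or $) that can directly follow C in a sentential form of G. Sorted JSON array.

FIRST sets, iterate to fixpoint:
round 1:
  A via A→b c: +{b}
  B via B→b C c: +{b}
  C via C→A: +{b}
  C via C→a b: +{a}
  S via S→a A: +{a}
  S via S→c C: +{c}
  S: {a,c}  A: {b}  B: {b}  C: {a,b}
round 2:
  B via B→C b: +{a}
  S: {a,c}  A: {b}  B: {a,b}  C: {a,b}
round 3: — fixpoint
  S: {a,c}  A: {b}  B: {a,b}  C: {a,b}

FOLLOW iteration:
FOLLOW(S) := {$}
[1]
  B→C b: FOLLOW(C) ⊇ FIRST(b) = {b}; new: +{b}
  B→b C c: FOLLOW(C) ⊇ FIRST(c) = {c}; new: +{c}
  C→A: FOLLOW(A) ⊇ FOLLOW(C) ⊇ {b,c}; new: +{b,c}
  S→S S: FOLLOW(S) ⊇ FIRST(S) = {a,c}; new: +{a,c}
  S→a A: FOLLOW(A) ⊇ FOLLOW(S) ⊇ {$,a,c}; new: +{$,a}
  S→a B: FOLLOW(B) ⊇ FOLLOW(S) ⊇ {$,a,c}; new: +{$,a,c}
  S→c C: FOLLOW(C) ⊇ FOLLOW(S) ⊇ {$,a,c}; new: +{$,a}
  S: {$,a,c}  A: {$,a,b,c}  B: {$,a,c}  C: {$,a,b,c}
[2] (no change)
  S: {$,a,c}  A: {$,a,b,c}  B: {$,a,c}  C: {$,a,b,c}

FOLLOW(C) = ["$", "a", "b", "c"]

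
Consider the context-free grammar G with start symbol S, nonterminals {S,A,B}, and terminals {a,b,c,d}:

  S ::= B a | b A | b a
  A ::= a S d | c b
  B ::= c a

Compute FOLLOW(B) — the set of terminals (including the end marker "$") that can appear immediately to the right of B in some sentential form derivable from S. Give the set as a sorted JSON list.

FIRST sets, iterate to fixpoint:
[1]
  A via A→a S d: +{a}
  A via A→c b: +{c}
  B via B→c a: +{c}
  S via S→B a: +{c}
  S via S→b A: +{b}
  FIRST(S)={b,c}  FIRST(A)={a,c}  FIRST(B)={c}
[2] — fixpoint
  FIRST(S)={b,c}  FIRST(A)={a,c}  FIRST(B)={c}

FOLLOW iteration:
seed FOLLOW(S) with $
pass 1:
  A→a S d: FOLLOW(S) ⊇ FIRST(d) = {d}; new: +{d}
  S→B a: FOLLOW(B) ⊇ FIRST(a) = {a}; new: +{a}
  S→b A: FOLLOW(A) ⊇ FOLLOW(S) ⊇ {$,d}; new: +{$,d}
  S: {$,d}  A: {$,d}  B: {a}
pass 2: (no change)
  S: {$,d}  A: {$,d}  B: {a}

FOLLOW(B) = ["a"]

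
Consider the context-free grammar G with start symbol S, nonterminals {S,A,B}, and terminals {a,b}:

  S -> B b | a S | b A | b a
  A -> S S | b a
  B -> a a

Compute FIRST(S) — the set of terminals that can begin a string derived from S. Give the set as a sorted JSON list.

FIRST sets, iterate to fixpoint:
round 1:
  A via A→b a: +{b}
  B via B→a a: +{a}
  S via S→B b: +{a}
  S via S→b A: +{b}
  S: {a,b}  A: {b}  B: {a}
round 2:
  A via A→S S: +{a}
  S: {a,b}  A: {a,b}  B: {a}
round 3: done
  S: {a,b}  A: {a,b}  B: {a}

FIRST(S) = ["a", "b"]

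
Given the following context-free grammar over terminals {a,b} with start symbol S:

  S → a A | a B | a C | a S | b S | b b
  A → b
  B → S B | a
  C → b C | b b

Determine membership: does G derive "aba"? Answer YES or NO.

Convert to CNF:
  S -> T0 S | T0 T0 | T1 A | T1 B | T1 C | T1 S
  A -> b
  B -> S B | a
  C -> T0 C | T0 T0
  T0 -> b
  T1 -> a

CYK table (by increasing span):
  [0..0]={B,T1}  "a"  orig:{B}
  [1..1]={A,T0}  "b"  orig:{A}
  [2..2]={B,T1}  "a"  orig:{B}
  [0..1]={S}  "ab"
  [1..2]=∅  "ba"
  [0..2]={B}  "aba"

S ∉ T[0,2] ⇒ NO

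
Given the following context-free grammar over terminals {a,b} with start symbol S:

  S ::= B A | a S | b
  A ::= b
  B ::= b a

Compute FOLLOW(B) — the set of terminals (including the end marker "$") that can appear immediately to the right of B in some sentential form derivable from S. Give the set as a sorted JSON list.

FIRST sets, iterate to fixpoint:
iter 1:
  A via A→b: +{b}
  B via B→b a: +{b}
  S via S→B A: +{b}
  S via S→a S: +{a}
  FIRST(S)={a,b}  FIRST(A)={b}  FIRST(B)={b}
iter 2: (no change)
  FIRST(S)={a,b}  FIRST(A)={b}  FIRST(B)={b}

FOLLOW sets:
FOLLOW(S) := {$}
iter 1:
  S→B A: FOLLOW(B) ⊇ FIRST(A) = {b}; new: +{b}
  S→B A: FOLLOW(A) ⊇ FOLLOW(S) ⊇ {$}; new: +{$}
  S: {$}  A: {$}  B: {b}
iter 2: (no change)
  S: {$}  A: {$}  B: {b}

FOLLOW(B) = ["b"]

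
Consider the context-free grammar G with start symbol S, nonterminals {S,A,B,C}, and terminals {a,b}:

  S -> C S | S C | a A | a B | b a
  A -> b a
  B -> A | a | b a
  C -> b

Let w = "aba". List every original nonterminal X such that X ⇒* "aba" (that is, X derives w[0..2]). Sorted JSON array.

CNF form of G:
  S -> C S | S C | T0 T1 | T1 A | T1 B
  A -> T0 T1
  B -> T0 T1 | a
  C -> b
  T0 -> b
  T1 -> a

Fill CYK table bottom-up, restricted to cells inside w[0..2]:
  T[0,0] 'a' = {B,T1}  orig:{B}
  T[1,1] 'b' = {C,T0}  orig:{C}
  T[2,2] 'a' = {B,T1}  orig:{B}
  T[0,1] 'ab' = ∅
  T[1,2] 'ba' = {A,B,S}
  T[0,2] 'aba' = {S}

Original NTs in T[0,2] deriving "aba": ["S"]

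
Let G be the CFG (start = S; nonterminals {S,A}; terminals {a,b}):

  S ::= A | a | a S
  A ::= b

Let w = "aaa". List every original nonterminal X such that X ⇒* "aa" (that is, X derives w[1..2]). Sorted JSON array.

Convert to CNF:
  S -> T0 S | a | b
  A -> b
  T0 -> a

CYK table (by increasing span) — only the sub-triangle for w[1..2]:
  T[1,1] 'a' = {S,T0}  orig:{S}
  T[2,2] 'a' = {S,T0}  orig:{S}
  T[1,2] 'aa' = {S}

Original NTs in T[1,2] deriving "aa": ["S"]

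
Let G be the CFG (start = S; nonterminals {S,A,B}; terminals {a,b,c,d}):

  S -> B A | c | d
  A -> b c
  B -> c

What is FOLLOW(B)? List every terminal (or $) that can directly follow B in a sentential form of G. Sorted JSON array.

FIRST sets, iterate to fixpoint:
round 1:
  A via A→b c: +{b}
  B via B→c: +{c}
  S via S→B A: +{c}
  S via S→d: +{d}
  FIRST(S)={c,d}  FIRST(A)={b}  FIRST(B)={c}
round 2: (stable)
  FIRST(S)={c,d}  FIRST(A)={b}  FIRST(B)={c}

Compute FOLLOW by fixpoint:
FOLLOW(S) := {$}
round 1:
  S→B A: FOLLOW(B) ⊇ FIRST(A) = {b}; new: +{b}
  S→B A: FOLLOW(A) ⊇ FOLLOW(S) ⊇ {$}; new: +{$}
  FOLLOW[S]={$}  FOLLOW[A]={$}  FOLLOW[B]={b}
round 2: done
  FOLLOW[S]={$}  FOLLOW[A]={$}  FOLLOW[B]={b}

FOLLOW(B) = ["b"]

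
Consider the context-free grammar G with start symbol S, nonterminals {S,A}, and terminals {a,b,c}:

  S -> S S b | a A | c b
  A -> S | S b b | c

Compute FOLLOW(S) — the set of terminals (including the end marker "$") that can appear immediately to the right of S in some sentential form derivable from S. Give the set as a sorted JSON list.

FIRST sets, iterate to fixpoint:
pass 1:
  A via A→c: +{c}
  S via S→a A: +{a}
  S via S→c b: +{c}
  FIRST(S)={a,c}  FIRST(A)={c}
pass 2:
  A via A→S: +{a}
  FIRST(S)={a,c}  FIRST(A)={a,c}
pass 3: done
  FIRST(S)={a,c}  FIRST(A)={a,c}

FOLLOW sets:
FOLLOW(S) := {$}
iter 1:
  A→S b b: FOLLOW(S) ⊇ FIRST(b) = {b}; new: +{b}
  S→S S b: FOLLOW(S) ⊇ FIRST(S) = {a,c}; new: +{a,c}
  S→a A: FOLLOW(A) ⊇ FOLLOW(S) ⊇ {$,a,b,c}; new: +{$,a,b,c}
  S: {$,a,b,c}  A: {$,a,b,c}
iter 2: done
  S: {$,a,b,c}  A: {$,a,b,c}

FOLLOW(S) = ["$", "a", "b", "c"]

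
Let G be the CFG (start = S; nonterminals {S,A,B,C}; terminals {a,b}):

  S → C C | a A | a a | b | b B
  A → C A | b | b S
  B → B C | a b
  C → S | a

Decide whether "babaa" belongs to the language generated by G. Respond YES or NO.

Convert to CNF:
  S -> C C | T0 B | T1 A | T1 T1 | b
  A -> C A | T0 S | b
  B -> B C | T1 T0
  C -> C C | T0 B | T1 A | T1 T1 | a | b
  T0 -> b
  T1 -> a

CYK table (by increasing span):
  cell(0,0) b: {A,C,S,T0}  orig:{A,C,S}
  cell(1,1) a: {C,T1}  orig:{C}
  cell(2,2) b: {A,C,S,T0}  orig:{A,C,S}
  cell(3,3) a: {C,T1}  orig:{C}
  cell(4,4) a: {C,T1}  orig:{C}
  cell(0,1) ba: {C,S}
  cell(1,2) ab: {A,B,C,S}
  cell(2,3) ba: {C,S}
  cell(3,4) aa: {C,S}
  cell(0,2) bab: {A,C,S}
  cell(1,3) aba: {B,C,S}
  cell(2,4) baa: {A,C,S}
  cell(0,3) baba: {A,C,S}
  cell(1,4) abaa: {A,B,C,S}
  cell(0,4) babaa: {A,C,S}

S ∈ T[0,4] ⇒ YES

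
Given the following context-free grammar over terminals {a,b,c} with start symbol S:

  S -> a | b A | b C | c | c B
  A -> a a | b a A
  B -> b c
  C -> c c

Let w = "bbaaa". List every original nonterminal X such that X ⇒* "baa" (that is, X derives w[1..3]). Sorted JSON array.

CNF form of G:
  S -> T1 A | T1 C | T2 B | a | c
  A -> T0 T0 | T1 X3
  B -> T1 T2
  C -> T2 T2
  T0 -> a
  T1 -> b
  T2 -> c
  X3 -> T0 A

CYK table (by increasing span) (cells [i..j] with 1 ≤ i ≤ j ≤ 3 only):
  T[1,1] 'b' = {T1}  orig:{}
  T[2,2] 'a' = {S,T0}  orig:{S}
  T[3,3] 'a' = {S,T0}  orig:{S}
  T[1,2] 'ba' = ∅
  T[2,3] 'aa' = {A}
  T[1,3] 'baa' = {S}

Original NTs in T[1,3] deriving "baa": ["S"]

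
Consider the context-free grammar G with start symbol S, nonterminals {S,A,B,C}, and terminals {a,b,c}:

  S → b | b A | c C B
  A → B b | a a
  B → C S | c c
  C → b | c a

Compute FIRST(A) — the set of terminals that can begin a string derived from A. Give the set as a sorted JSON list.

Compute FIRST by fixpoint:
pass 1:
  A via A→a a: +{a}
  B via B→c c: +{c}
  C via C→b: +{b}
  C via C→c a: +{c}
  S via S→b: +{b}
  S via S→c C B: +{c}
  FIRST[S]={b,c}  FIRST[A]={a}  FIRST[B]={c}  FIRST[C]={b,c}
pass 2:
  A via A→B b: +{c}
  B via B→C S: +{b}
  FIRST[S]={b,c}  FIRST[A]={a,c}  FIRST[B]={b,c}  FIRST[C]={b,c}
pass 3:
  A via A→B b: +{b}
  FIRST[S]={b,c}  FIRST[A]={a,b,c}  FIRST[B]={b,c}  FIRST[C]={b,c}
pass 4: done
  FIRST[S]={b,c}  FIRST[A]={a,b,c}  FIRST[B]={b,c}  FIRST[C]={b,c}

FIRST(A) = ["a", "b", "c"]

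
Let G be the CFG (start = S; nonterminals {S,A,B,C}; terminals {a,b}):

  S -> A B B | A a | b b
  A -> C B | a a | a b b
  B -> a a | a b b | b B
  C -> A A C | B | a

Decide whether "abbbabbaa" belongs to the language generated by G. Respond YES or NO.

Convert to CNF:
  S -> A T0 | A X6 | T1 T1
  A -> C B | T0 T0 | T0 X2
  B -> T0 T0 | T0 X3 | T1 B
  C -> A X4 | T0 T0 | T0 X5 | T1 B | a
  T0 -> a
  T1 -> b
  X2 -> T1 T1
  X3 -> T1 T1
  X4 -> A C
  X5 -> T1 T1
  X6 -> B B

CYK table (by increasing span):
  cell(0,0) a: {C,T0}  orig:{C}
  cell(1,1) b: {T1}  orig:{}
  cell(2,2) b: {T1}  orig:{}
  cell(3,3) b: {T1}  orig:{}
  cell(4,4) a: {C,T0}  orig:{C}
  cell(5,5) b: {T1}  orig:{}
  cell(6,6) b: {T1}  orig:{}
  cell(7,7) a: {C,T0}  orig:{C}
  cell(8,8) a: {C,T0}  orig:{C}
  cell(0,1) ab: ∅
  cell(1,2) bb: {S,X2,X3,X5}  orig:{S}
  cell(2,3) bb: {S,X2,X3,X5}  orig:{S}
  cell(3,4) ba: ∅
  cell(4,5) ab: ∅
  cell(5,6) bb: {S,X2,X3,X5}  orig:{S}
  cell(6,7) ba: ∅
  cell(7,8) aa: {A,B,C}
  cell(0,2) abb: {A,B,C}
  cell(1,3) bbb: ∅
  cell(2,4) bba: ∅
  cell(3,5) bab: ∅
  cell(4,6) abb: {A,B,C}
  cell(5,7) bba: ∅
  cell(6,8) baa: {B,C}
  cell(0,3) abbb: ∅
  cell(1,4) bbba: ∅
  cell(2,5) bbab: ∅
  cell(3,6) babb: {B,C}
  cell(4,7) abba: {S,X4}  orig:{S}
  cell(5,8) bbaa: {B,C}
  cell(0,4) abbba: ∅
  cell(1,5) bbbab: ∅
  cell(2,6) bbabb: {B,C}
  cell(3,7) babba: ∅
  cell(4,8) abbaa: {A,X4,X6}  orig:{A}
  cell(0,5) abbbab: ∅
  cell(1,6) bbbabb: {B,C}
  cell(2,7) bbabba: ∅
  cell(3,8) babbaa: {A,X6}  orig:{A}
  cell(0,6) abbbabb: {A,X4,X6}  orig:{A}
  cell(1,7) bbbabba: ∅
  cell(2,8) bbabbaa: {A,X6}  orig:{A}
  cell(0,7) abbbabba: {S,X4}  orig:{S}
  cell(1,8) bbbabbaa: {A,X6}  orig:{A}
  cell(0,8) abbbabbaa: {S,X4}  orig:{S}

S ∈ T[0,8] ⇒ YES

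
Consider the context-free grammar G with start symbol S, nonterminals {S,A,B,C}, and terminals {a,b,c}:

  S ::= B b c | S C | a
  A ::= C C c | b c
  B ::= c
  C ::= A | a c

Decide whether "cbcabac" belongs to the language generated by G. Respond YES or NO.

CNF form of G:
  S -> B X5 | S C | a
  A -> C X3 | T1 T0
  B -> c
  C -> C X4 | T1 T0 | T2 T0
  T0 -> c
  T1 -> b
  T2 -> a
  X3 -> C T0
  X4 -> C T0
  X5 -> T1 T0

CYK table (by increasing span):
  [0..0]={B,T0}  "c"  orig:{B}
  [1..1]={T1}  "b"  orig:{}
  [2..2]={B,T0}  "c"  orig:{B}
  [3..3]={S,T2}  "a"  orig:{S}
  [4..4]={T1}  "b"  orig:{}
  [5..5]={S,T2}  "a"  orig:{S}
  [6..6]={B,T0}  "c"  orig:{B}
  [0..1]=∅  "cb"
  [1..2]={A,C,X5}  "bc"  orig:{A,C}
  [2..3]=∅  "ca"
  [3..4]=∅  "ab"
  [4..5]=∅  "ba"
  [5..6]={C}  "ac"
  [0..2]={S}  "cbc"
  [1..3]=∅  "bca"
  [2..4]=∅  "cab"
  [3..5]=∅  "aba"
  [4..6]=∅  "bac"
  [0..3]=∅  "cbca"
  [1..4]=∅  "bcab"
  [2..5]=∅  "caba"
  [3..6]=∅  "abac"
  [0..4]=∅  "cbcab"
  [1..5]=∅  "bcaba"
  [2..6]=∅  "cabac"
  [0..5]=∅  "cbcaba"
  [1..6]=∅  "bcabac"
  [0..6]=∅  "cbcabac"

S ∉ T[0,6] ⇒ NO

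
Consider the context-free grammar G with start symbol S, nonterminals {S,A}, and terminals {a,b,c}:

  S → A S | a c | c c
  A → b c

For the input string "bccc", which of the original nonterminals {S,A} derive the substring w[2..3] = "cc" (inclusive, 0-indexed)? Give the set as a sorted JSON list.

CNF form of G:
  S -> A S | T1 T1 | T2 T1
  A -> T0 T1
  T0 -> b
  T1 -> c
  T2 -> a

Fill CYK table bottom-up (cells [i..j] with 2 ≤ i ≤ j ≤ 3 only):
  cell(2,2) c: {T1}  orig:{}
  cell(3,3) c: {T1}  orig:{}
  cell(2,3) cc: {S}

Original NTs in T[2,3] deriving "cc": ["S"]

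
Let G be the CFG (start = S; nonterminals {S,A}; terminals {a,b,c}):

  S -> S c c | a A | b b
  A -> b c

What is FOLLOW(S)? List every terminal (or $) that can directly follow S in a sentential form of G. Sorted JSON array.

FIRST iteration:
round 1:
  A via A→b c: +{b}
  S via S→a A: +{a}
  S via S→b b: +{b}
  S: {a,b}  A: {b}
round 2: (no change)
  S: {a,b}  A: {b}

FOLLOW iteration:
FOLLOW(S) := {$}
round 1:
  S→S c c: FOLLOW(S) ⊇ FIRST(c) = {c}; new: +{c}
  S→a A: FOLLOW(A) ⊇ FOLLOW(S) ⊇ {$,c}; new: +{$,c}
  FOLLOW(S)={$,c}  FOLLOW(A)={$,c}
round 2: — fixpoint
  FOLLOW(S)={$,c}  FOLLOW(A)={$,c}

FOLLOW(S) = ["$", "c"]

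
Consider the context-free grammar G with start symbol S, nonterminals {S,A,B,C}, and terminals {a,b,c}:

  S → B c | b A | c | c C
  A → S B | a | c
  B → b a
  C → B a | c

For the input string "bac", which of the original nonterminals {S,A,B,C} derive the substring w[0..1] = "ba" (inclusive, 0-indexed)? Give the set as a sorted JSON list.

Convert to CNF:
  S -> B T2 | T0 A | T2 C | c
  A -> S B | a | c
  B -> T0 T1
  C -> B T1 | c
  T0 -> b
  T1 -> a
  T2 -> c

Fill CYK table bottom-up, restricted to cells inside w[0..1]:
  cell(0,0) b: {T0}  orig:{}
  cell(1,1) a: {A,T1}  orig:{A}
  cell(0,1) ba: {B,S}

Original NTs in T[0,1] deriving "ba": ["B", "S"]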